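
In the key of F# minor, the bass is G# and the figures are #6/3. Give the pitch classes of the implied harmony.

A third above G# in this key is B.
A sixth above G# in this key is E, raised to E# by the sharp.
Together with the bass G#, this spells E# diminished in first inversion.

G#, B, E#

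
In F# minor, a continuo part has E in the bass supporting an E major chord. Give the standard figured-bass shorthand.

no figures

E is the root of E major, so the chord is in root position.
A triad in root position is figured 5/3, conventionally abbreviated (no figures — root-position triad).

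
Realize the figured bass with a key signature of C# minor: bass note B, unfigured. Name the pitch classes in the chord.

B, D#, F#

An unfigured bass implies 5/3.
A third above B in this key is D#.
A fifth above B in this key is F#.
Together with the bass B, this spells B major in root position.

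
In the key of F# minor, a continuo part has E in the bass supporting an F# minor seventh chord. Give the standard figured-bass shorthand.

E is the seventh of F# minor seventh, so the chord is in third inversion.
A seventh chord in third inversion is figured 6/4/2, conventionally abbreviated 4/2.

4/2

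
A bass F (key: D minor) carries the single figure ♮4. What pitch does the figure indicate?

Counting 3 letter steps above F lands on B; in D minor, that letter is Bb.
The ♮4 figure makes it natural, giving B.

B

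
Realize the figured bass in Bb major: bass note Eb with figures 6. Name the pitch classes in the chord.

The written figures 6 are shorthand for 6/3: the 3 is implied.
A third above Eb in this key is G.
A sixth above Eb in this key is C.
Together with the bass Eb, this spells C minor in first inversion.

Eb, G, C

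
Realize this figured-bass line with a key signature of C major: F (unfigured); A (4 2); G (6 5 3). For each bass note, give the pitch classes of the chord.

F, A, C | A, B, D, F | G, B, D, E

F (5/3): F, A, C.
A (6/4/2): A, B, D, F.
G (6/5/3): G, B, D, E.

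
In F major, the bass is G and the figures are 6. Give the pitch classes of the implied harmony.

The written figures 6 are shorthand for 6/3: the 3 is implied.
A third above G in this key is Bb.
A sixth above G in this key is E.
Together with the bass G, this spells E diminished in first inversion.

G, Bb, E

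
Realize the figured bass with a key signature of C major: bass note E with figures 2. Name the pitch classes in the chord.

E, F, A, C

The written figures 2 are shorthand for 6/4/2: the 6/4 are implied.
A second above E in this key is F.
A fourth above E in this key is A.
A sixth above E in this key is C.
Together with the bass E, this spells F major seventh in third inversion.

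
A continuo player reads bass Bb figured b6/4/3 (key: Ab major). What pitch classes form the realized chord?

A third above Bb in this key is Db.
A fourth above Bb in this key is Eb.
A sixth above Bb in this key is G, lowered to Gb by the flat.
Together with the bass Bb, this spells Eb minor seventh in second inversion.

Bb, Db, Eb, Gb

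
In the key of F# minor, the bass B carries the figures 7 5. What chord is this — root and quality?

B minor seventh

The figures 7 5 indicate a seventh chord in root position.
In root position the bass is the root, so the root is B.
The chord tones are B, D, F#, A, giving B minor seventh.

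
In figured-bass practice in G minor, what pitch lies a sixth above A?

F

Counting 5 letter steps above A lands on F; in G minor, that letter is F.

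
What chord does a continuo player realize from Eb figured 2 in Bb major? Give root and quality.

The figures 2 indicate a seventh chord in third inversion.
In third inversion the root lies a second above the bass: a second above Eb in Bb major is F.
The chord tones are Eb, F, A, C, giving F dominant seventh.

F dominant seventh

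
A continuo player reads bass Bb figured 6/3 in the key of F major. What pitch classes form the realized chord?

Bb, D, G

A third above Bb in this key is D.
A sixth above Bb in this key is G.
Together with the bass Bb, this spells G minor in first inversion.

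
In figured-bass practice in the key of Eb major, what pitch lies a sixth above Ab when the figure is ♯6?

F#

Counting 5 letter steps above Ab lands on F; in Eb major, that letter is F.
The #6 figure raises it a semitone, giving F#.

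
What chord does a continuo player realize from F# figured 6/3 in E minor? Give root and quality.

The figures 6/3 indicate a triad in first inversion.
In first inversion the root lies a sixth above the bass: a sixth above F# in E minor is D.
The chord tones are F#, A, D, giving D major.

D major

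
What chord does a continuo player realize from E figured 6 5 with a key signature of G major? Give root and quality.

C major seventh

The figures 6 5 indicate a seventh chord in first inversion.
In first inversion the root lies a sixth above the bass: a sixth above E in G major is C.
The chord tones are E, G, B, C, giving C major seventh.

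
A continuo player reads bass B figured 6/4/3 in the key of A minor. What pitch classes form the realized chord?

B, D, E, G

A third above B in this key is D.
A fourth above B in this key is E.
A sixth above B in this key is G.
Together with the bass B, this spells E minor seventh in second inversion.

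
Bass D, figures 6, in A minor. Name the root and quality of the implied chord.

B diminished

The figures 6 indicate a triad in first inversion.
In first inversion the root lies a sixth above the bass: a sixth above D in A minor is B.
The chord tones are D, F, B, giving B diminished.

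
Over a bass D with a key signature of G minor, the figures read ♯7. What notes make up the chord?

The written figures ♯7 are shorthand for 7/5/3: the 5/3 are implied.
A third above D in this key is F.
A fifth above D in this key is A.
A seventh above D in this key is C, raised to C# by the sharp.
Together with the bass D, this spells D minor-major seventh in root position.

D, F, A, C#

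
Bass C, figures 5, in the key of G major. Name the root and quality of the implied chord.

C major

The figures 5 indicate a triad in root position.
In root position the bass is the root, so the root is C.
The chord tones are C, E, G, giving C major.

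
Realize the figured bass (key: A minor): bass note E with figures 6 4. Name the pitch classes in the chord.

A fourth above E in this key is A.
A sixth above E in this key is C.
Together with the bass E, this spells A minor in second inversion.

E, A, C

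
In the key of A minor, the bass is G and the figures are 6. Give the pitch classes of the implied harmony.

The written figures 6 are shorthand for 6/3: the 3 is implied.
A third above G in this key is B.
A sixth above G in this key is E.
Together with the bass G, this spells E minor in first inversion.

G, B, E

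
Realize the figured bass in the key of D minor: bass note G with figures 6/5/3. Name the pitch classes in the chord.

G, Bb, D, E

A third above G in this key is Bb.
A fifth above G in this key is D.
A sixth above G in this key is E.
Together with the bass G, this spells E half-diminished seventh in first inversion.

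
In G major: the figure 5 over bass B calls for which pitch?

F#

Counting 4 letter steps above B lands on F; in G major, that letter is F#.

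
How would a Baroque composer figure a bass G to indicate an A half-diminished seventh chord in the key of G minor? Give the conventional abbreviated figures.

4/2

G is the seventh of A half-diminished seventh, so the chord is in third inversion.
A seventh chord in third inversion is figured 6/4/2, conventionally abbreviated 4/2.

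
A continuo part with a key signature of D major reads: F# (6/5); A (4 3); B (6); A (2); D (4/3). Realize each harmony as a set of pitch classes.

F# (6/5/3): F#, A, C#, D.
A (6/4/3): A, C#, D, F#.
B (6/3): B, D, G.
A (6/4/2): A, B, D, F#.
D (6/4/3): D, F#, G, B.

F#, A, C#, D | A, C#, D, F# | B, D, G | A, B, D, F# | D, F#, G, B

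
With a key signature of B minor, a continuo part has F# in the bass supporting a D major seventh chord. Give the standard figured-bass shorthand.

F# is the third of D major seventh, so the chord is in first inversion.
A seventh chord in first inversion is figured 6/5/3, conventionally abbreviated 6/5.

6/5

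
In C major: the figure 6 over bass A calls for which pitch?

Counting 5 letter steps above A lands on F; in C major, that letter is F.

F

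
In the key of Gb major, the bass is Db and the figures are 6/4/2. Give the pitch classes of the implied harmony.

A second above Db in this key is Eb.
A fourth above Db in this key is Gb.
A sixth above Db in this key is Bb.
Together with the bass Db, this spells Eb minor seventh in third inversion.

Db, Eb, Gb, Bb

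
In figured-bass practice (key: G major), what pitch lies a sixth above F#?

D

Counting 5 letter steps above F# lands on D; in G major, that letter is D.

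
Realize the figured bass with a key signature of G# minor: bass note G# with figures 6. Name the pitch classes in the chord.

The written figures 6 are shorthand for 6/3: the 3 is implied.
A third above G# in this key is B.
A sixth above G# in this key is E.
Together with the bass G#, this spells E major in first inversion.

G#, B, E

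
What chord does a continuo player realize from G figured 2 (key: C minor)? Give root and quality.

The figures 2 indicate a seventh chord in third inversion.
In third inversion the root lies a second above the bass: a second above G in C minor is Ab.
The chord tones are G, Ab, C, Eb, giving Ab major seventh.

Ab major seventh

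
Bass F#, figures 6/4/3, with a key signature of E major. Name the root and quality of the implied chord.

B dominant seventh

The figures 6/4/3 indicate a seventh chord in second inversion.
In second inversion the root lies a fourth above the bass: a fourth above F# in E major is B.
The chord tones are F#, A, B, D#, giving B dominant seventh.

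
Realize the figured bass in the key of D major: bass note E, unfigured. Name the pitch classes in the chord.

E, G, B

An unfigured bass implies 5/3.
A third above E in this key is G.
A fifth above E in this key is B.
Together with the bass E, this spells E minor in root position.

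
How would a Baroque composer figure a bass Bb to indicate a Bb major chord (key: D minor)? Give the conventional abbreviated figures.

no figures

Bb is the root of Bb major, so the chord is in root position.
A triad in root position is figured 5/3, conventionally abbreviated (no figures — root-position triad).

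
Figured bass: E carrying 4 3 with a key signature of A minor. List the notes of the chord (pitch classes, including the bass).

E, G, A, C

The written figures 4 3 are shorthand for 6/4/3: the 6 is implied.
A third above E in this key is G.
A fourth above E in this key is A.
A sixth above E in this key is C.
Together with the bass E, this spells A minor seventh in second inversion.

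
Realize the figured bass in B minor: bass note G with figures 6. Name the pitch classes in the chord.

G, B, E

The written figures 6 are shorthand for 6/3: the 3 is implied.
A third above G in this key is B.
A sixth above G in this key is E.
Together with the bass G, this spells E minor in first inversion.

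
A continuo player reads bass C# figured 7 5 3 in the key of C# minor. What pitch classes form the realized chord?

A third above C# in this key is E.
A fifth above C# in this key is G#.
A seventh above C# in this key is B.
Together with the bass C#, this spells C# minor seventh in root position.

C#, E, G#, B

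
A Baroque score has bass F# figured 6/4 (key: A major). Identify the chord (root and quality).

The figures 6/4 indicate a triad in second inversion.
In second inversion the root lies a fourth above the bass: a fourth above F# in A major is B.
The chord tones are F#, B, D, giving B minor.

B minor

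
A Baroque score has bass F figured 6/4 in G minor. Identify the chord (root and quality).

Bb major

The figures 6/4 indicate a triad in second inversion.
In second inversion the root lies a fourth above the bass: a fourth above F in G minor is Bb.
The chord tones are F, Bb, D, giving Bb major.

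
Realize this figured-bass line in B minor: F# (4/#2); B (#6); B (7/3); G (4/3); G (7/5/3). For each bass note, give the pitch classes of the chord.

F#, G#, B, D | B, D, G# | B, D, F#, A | G, B, C#, E | G, B, D, F#

F# (6/4/#2): F#, G#, B, D.
B (#6/3): B, D, G#.
B (7/5/3): B, D, F#, A.
G (6/4/3): G, B, C#, E.
G (7/5/3): G, B, D, F#.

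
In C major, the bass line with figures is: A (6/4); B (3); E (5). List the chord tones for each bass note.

A (6/4): A, D, F.
B (5/3): B, D, F.
E (5/3): E, G, B.

A, D, F | B, D, F | E, G, B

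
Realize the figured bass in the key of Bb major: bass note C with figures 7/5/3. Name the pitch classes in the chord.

C, Eb, G, Bb

A third above C in this key is Eb.
A fifth above C in this key is G.
A seventh above C in this key is Bb.
Together with the bass C, this spells C minor seventh in root position.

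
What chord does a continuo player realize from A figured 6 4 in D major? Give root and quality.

D major

The figures 6 4 indicate a triad in second inversion.
In second inversion the root lies a fourth above the bass: a fourth above A in D major is D.
The chord tones are A, D, F#, giving D major.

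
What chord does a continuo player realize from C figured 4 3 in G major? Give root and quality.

The figures 4 3 indicate a seventh chord in second inversion.
In second inversion the root lies a fourth above the bass: a fourth above C in G major is F#.
The chord tones are C, E, F#, A, giving F# half-diminished seventh.

F# half-diminished seventh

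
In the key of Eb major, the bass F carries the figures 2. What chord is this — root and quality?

The figures 2 indicate a seventh chord in third inversion.
In third inversion the root lies a second above the bass: a second above F in Eb major is G.
The chord tones are F, G, Bb, D, giving G minor seventh.

G minor seventh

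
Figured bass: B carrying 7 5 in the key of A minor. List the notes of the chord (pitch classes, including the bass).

The written figures 7 5 are shorthand for 7/5/3: the 3 is implied.
A third above B in this key is D.
A fifth above B in this key is F.
A seventh above B in this key is A.
Together with the bass B, this spells B half-diminished seventh in root position.

B, D, F, A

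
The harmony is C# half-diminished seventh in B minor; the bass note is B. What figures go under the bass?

B is the seventh of C# half-diminished seventh, so the chord is in third inversion.
A seventh chord in third inversion is figured 6/4/2, conventionally abbreviated 4/2.

4/2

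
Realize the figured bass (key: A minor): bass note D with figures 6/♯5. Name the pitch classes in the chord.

The written figures 6/♯5 are shorthand for 6/5/3: the 3 is implied.
A third above D in this key is F.
A fifth above D in this key is A, raised to A# by the sharp.
A sixth above D in this key is B.

D, F, A#, B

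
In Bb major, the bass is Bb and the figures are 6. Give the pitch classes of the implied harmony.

The written figures 6 are shorthand for 6/3: the 3 is implied.
A third above Bb in this key is D.
A sixth above Bb in this key is G.
Together with the bass Bb, this spells G minor in first inversion.

Bb, D, G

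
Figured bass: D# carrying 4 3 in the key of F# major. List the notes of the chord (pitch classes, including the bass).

The written figures 4 3 are shorthand for 6/4/3: the 6 is implied.
A third above D# in this key is F#.
A fourth above D# in this key is G#.
A sixth above D# in this key is B.
Together with the bass D#, this spells G# minor seventh in second inversion.

D#, F#, G#, B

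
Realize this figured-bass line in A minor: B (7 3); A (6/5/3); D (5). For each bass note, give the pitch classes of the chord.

B, D, F, A | A, C, E, F | D, F, A

B (7/5/3): B, D, F, A.
A (6/5/3): A, C, E, F.
D (5/3): D, F, A.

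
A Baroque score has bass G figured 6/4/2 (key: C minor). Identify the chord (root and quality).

Ab major seventh

The figures 6/4/2 indicate a seventh chord in third inversion.
In third inversion the root lies a second above the bass: a second above G in C minor is Ab.
The chord tones are G, Ab, C, Eb, giving Ab major seventh.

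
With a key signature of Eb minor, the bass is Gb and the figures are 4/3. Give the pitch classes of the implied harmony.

Gb, Bb, Cb, Eb

The written figures 4/3 are shorthand for 6/4/3: the 6 is implied.
A third above Gb in this key is Bb.
A fourth above Gb in this key is Cb.
A sixth above Gb in this key is Eb.
Together with the bass Gb, this spells Cb major seventh in second inversion.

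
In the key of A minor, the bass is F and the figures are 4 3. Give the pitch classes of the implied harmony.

F, A, B, D

The written figures 4 3 are shorthand for 6/4/3: the 6 is implied.
A third above F in this key is A.
A fourth above F in this key is B.
A sixth above F in this key is D.
Together with the bass F, this spells B half-diminished seventh in second inversion.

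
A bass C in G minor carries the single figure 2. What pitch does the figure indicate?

D

Counting 1 letter step above C lands on D; in G minor, that letter is D.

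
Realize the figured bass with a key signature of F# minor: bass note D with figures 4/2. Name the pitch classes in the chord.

The written figures 4/2 are shorthand for 6/4/2: the 6 is implied.
A second above D in this key is E.
A fourth above D in this key is G#.
A sixth above D in this key is B.
Together with the bass D, this spells E dominant seventh in third inversion.

D, E, G#, B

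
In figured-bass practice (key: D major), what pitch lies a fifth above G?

D

Counting 4 letter steps above G lands on D; in D major, that letter is D.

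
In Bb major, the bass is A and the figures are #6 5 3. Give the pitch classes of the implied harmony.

A, C, Eb, F#

A third above A in this key is C.
A fifth above A in this key is Eb.
A sixth above A in this key is F, raised to F# by the sharp.
Together with the bass A, this spells F# diminished seventh in first inversion.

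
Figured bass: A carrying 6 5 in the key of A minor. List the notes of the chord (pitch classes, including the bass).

The written figures 6 5 are shorthand for 6/5/3: the 3 is implied.
A third above A in this key is C.
A fifth above A in this key is E.
A sixth above A in this key is F.
Together with the bass A, this spells F major seventh in first inversion.

A, C, E, F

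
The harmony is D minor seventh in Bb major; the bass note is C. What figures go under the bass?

C is the seventh of D minor seventh, so the chord is in third inversion.
A seventh chord in third inversion is figured 6/4/2, conventionally abbreviated 4/2.

4/2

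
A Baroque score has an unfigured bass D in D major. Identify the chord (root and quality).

An unfigured bass indicates a triad in root position.
In root position the bass is the root, so the root is D.
The chord tones are D, F#, A, giving D major.

D major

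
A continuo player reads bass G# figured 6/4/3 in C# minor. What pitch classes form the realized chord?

A third above G# in this key is B.
A fourth above G# in this key is C#.
A sixth above G# in this key is E.
Together with the bass G#, this spells C# minor seventh in second inversion.

G#, B, C#, E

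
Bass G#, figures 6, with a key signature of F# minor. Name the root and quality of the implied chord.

The figures 6 indicate a triad in first inversion.
In first inversion the root lies a sixth above the bass: a sixth above G# in F# minor is E.
The chord tones are G#, B, E, giving E major.

E major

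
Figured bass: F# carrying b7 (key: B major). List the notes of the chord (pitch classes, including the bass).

The written figures b7 are shorthand for 7/5/3: the 5/3 are implied.
A third above F# in this key is A#.
A fifth above F# in this key is C#.
A seventh above F# in this key is E, lowered to Eb by the flat.

F#, A#, C#, Eb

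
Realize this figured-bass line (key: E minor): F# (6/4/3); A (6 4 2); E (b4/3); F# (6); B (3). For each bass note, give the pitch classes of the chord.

F#, A, B, D | A, B, D, F# | E, G, Ab, C | F#, A, D | B, D, F#

F# (6/4/3): F#, A, B, D.
A (6/4/2): A, B, D, F#.
E (6/b4/3): E, G, Ab, C.
F# (6/3): F#, A, D.
B (5/3): B, D, F#.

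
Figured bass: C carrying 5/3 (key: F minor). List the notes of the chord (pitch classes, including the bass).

A third above C in this key is Eb.
A fifth above C in this key is G.
Together with the bass C, this spells C minor in root position.

C, Eb, G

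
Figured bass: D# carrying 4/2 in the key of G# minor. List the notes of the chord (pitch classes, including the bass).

The written figures 4/2 are shorthand for 6/4/2: the 6 is implied.
A second above D# in this key is E.
A fourth above D# in this key is G#.
A sixth above D# in this key is B.
Together with the bass D#, this spells E major seventh in third inversion.

D#, E, G#, B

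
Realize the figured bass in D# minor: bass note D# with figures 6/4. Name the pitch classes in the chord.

A fourth above D# in this key is G#.
A sixth above D# in this key is B.
Together with the bass D#, this spells G# minor in second inversion.

D#, G#, B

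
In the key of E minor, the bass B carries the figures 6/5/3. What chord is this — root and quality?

The figures 6/5/3 indicate a seventh chord in first inversion.
In first inversion the root lies a sixth above the bass: a sixth above B in E minor is G.
The chord tones are B, D, F#, G, giving G major seventh.

G major seventh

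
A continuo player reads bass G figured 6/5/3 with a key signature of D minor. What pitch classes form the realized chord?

A third above G in this key is Bb.
A fifth above G in this key is D.
A sixth above G in this key is E.
Together with the bass G, this spells E half-diminished seventh in first inversion.

G, Bb, D, E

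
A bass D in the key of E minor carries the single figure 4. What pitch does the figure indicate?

Counting 3 letter steps above D lands on G; in E minor, that letter is G.

G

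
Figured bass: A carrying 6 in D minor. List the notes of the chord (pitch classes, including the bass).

The written figures 6 are shorthand for 6/3: the 3 is implied.
A third above A in this key is C.
A sixth above A in this key is F.
Together with the bass A, this spells F major in first inversion.

A, C, F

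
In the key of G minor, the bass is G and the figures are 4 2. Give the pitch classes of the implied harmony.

The written figures 4 2 are shorthand for 6/4/2: the 6 is implied.
A second above G in this key is A.
A fourth above G in this key is C.
A sixth above G in this key is Eb.
Together with the bass G, this spells A half-diminished seventh in third inversion.

G, A, C, Eb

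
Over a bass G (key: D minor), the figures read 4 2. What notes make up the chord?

The written figures 4 2 are shorthand for 6/4/2: the 6 is implied.
A second above G in this key is A.
A fourth above G in this key is C.
A sixth above G in this key is E.
Together with the bass G, this spells A minor seventh in third inversion.

G, A, C, E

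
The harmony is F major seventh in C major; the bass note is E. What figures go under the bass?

4/2

E is the seventh of F major seventh, so the chord is in third inversion.
A seventh chord in third inversion is figured 6/4/2, conventionally abbreviated 4/2.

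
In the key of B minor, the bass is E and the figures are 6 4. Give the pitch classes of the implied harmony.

E, A, C#

A fourth above E in this key is A.
A sixth above E in this key is C#.
Together with the bass E, this spells A major in second inversion.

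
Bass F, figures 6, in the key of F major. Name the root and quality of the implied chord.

D minor

The figures 6 indicate a triad in first inversion.
In first inversion the root lies a sixth above the bass: a sixth above F in F major is D.
The chord tones are F, A, D, giving D minor.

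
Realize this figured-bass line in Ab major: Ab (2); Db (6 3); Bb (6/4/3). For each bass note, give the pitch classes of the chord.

Ab, Bb, Db, F | Db, F, Bb | Bb, Db, Eb, G

Ab (6/4/2): Ab, Bb, Db, F.
Db (6/3): Db, F, Bb.
Bb (6/4/3): Bb, Db, Eb, G.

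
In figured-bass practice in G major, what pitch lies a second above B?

C

Counting 1 letter step above B lands on C; in G major, that letter is C.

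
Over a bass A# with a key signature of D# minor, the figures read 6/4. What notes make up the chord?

A fourth above A# in this key is D#.
A sixth above A# in this key is F#.
Together with the bass A#, this spells D# minor in second inversion.

A#, D#, F#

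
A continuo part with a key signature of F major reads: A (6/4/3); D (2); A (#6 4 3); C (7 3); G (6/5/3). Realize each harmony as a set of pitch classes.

A (6/4/3): A, C, D, F.
D (6/4/2): D, E, G, Bb.
A (#6/4/3): A, C, D, F#.
C (7/5/3): C, E, G, Bb.
G (6/5/3): G, Bb, D, E.

A, C, D, F | D, E, G, Bb | A, C, D, F# | C, E, G, Bb | G, Bb, D, E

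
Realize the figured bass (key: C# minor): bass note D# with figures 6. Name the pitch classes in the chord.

The written figures 6 are shorthand for 6/3: the 3 is implied.
A third above D# in this key is F#.
A sixth above D# in this key is B.
Together with the bass D#, this spells B major in first inversion.

D#, F#, B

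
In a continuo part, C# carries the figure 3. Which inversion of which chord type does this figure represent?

triad, root position

3 is shorthand for 5/3.
Intervals of 5/3 above the bass form a triad; the bass is the root, so this is root position.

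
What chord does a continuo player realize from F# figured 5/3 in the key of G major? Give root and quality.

The figures 5/3 indicate a triad in root position.
In root position the bass is the root, so the root is F#.
The chord tones are F#, A, C, giving F# diminished.

F# diminished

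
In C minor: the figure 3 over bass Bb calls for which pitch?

D

Counting 2 letter steps above Bb lands on D; in C minor, that letter is D.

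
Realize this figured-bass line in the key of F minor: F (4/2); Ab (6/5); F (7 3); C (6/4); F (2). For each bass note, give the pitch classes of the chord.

F, G, Bb, Db | Ab, C, Eb, F | F, Ab, C, Eb | C, F, Ab | F, G, Bb, Db

F (6/4/2): F, G, Bb, Db.
Ab (6/5/3): Ab, C, Eb, F.
F (7/5/3): F, Ab, C, Eb.
C (6/4): C, F, Ab.
F (6/4/2): F, G, Bb, Db.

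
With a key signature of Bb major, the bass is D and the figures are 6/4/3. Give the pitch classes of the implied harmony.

A third above D in this key is F.
A fourth above D in this key is G.
A sixth above D in this key is Bb.
Together with the bass D, this spells G minor seventh in second inversion.

D, F, G, Bb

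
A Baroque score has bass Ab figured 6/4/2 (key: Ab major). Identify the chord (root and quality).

Bb minor seventh

The figures 6/4/2 indicate a seventh chord in third inversion.
In third inversion the root lies a second above the bass: a second above Ab in Ab major is Bb.
The chord tones are Ab, Bb, Db, F, giving Bb minor seventh.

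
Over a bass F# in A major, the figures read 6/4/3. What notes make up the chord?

F#, A, B, D

A third above F# in this key is A.
A fourth above F# in this key is B.
A sixth above F# in this key is D.
Together with the bass F#, this spells B minor seventh in second inversion.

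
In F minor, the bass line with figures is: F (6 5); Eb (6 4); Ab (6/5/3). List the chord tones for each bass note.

F (6/5/3): F, Ab, C, Db.
Eb (6/4): Eb, Ab, C.
Ab (6/5/3): Ab, C, Eb, F.

F, Ab, C, Db | Eb, Ab, C | Ab, C, Eb, F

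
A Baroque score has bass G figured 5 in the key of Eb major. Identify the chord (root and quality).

The figures 5 indicate a triad in root position.
In root position the bass is the root, so the root is G.
The chord tones are G, Bb, D, giving G minor.

G minor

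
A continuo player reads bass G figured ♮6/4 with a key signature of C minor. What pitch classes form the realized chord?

G, C, E

A fourth above G in this key is C.
A sixth above G in this key is Eb, made natural (E) by the ♮ figure.
Together with the bass G, this spells C major in second inversion.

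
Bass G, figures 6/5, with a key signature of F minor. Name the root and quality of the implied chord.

Eb dominant seventh

The figures 6/5 indicate a seventh chord in first inversion.
In first inversion the root lies a sixth above the bass: a sixth above G in F minor is Eb.
The chord tones are G, Bb, Db, Eb, giving Eb dominant seventh.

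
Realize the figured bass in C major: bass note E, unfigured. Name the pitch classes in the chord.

An unfigured bass implies 5/3.
A third above E in this key is G.
A fifth above E in this key is B.
Together with the bass E, this spells E minor in root position.

E, G, B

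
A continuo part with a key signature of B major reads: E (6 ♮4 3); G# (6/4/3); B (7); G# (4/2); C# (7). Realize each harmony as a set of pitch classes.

E, G#, A, C# | G#, B, C#, E | B, D#, F#, A# | G#, A#, C#, E | C#, E, G#, B

E (6/♮4/3): E, G#, A, C#.
G# (6/4/3): G#, B, C#, E.
B (7/5/3): B, D#, F#, A#.
G# (6/4/2): G#, A#, C#, E.
C# (7/5/3): C#, E, G#, B.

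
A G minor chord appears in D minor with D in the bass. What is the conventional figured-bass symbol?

D is the fifth of G minor, so the chord is in second inversion.
A triad in second inversion is figured 6/4, conventionally abbreviated 6/4.

6/4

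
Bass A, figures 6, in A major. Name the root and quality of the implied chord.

F# minor

The figures 6 indicate a triad in first inversion.
In first inversion the root lies a sixth above the bass: a sixth above A in A major is F#.
The chord tones are A, C#, F#, giving F# minor.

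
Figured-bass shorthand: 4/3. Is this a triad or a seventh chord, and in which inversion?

seventh chord, second inversion

4/3 is shorthand for 6/4/3.
Intervals of 6/4/3 above the bass form a seventh chord; the bass is the fifth, so this is second inversion.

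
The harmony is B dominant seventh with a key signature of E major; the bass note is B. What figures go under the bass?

7

B is the root of B dominant seventh, so the chord is in root position.
A seventh chord in root position is figured 7/5/3, conventionally abbreviated 7.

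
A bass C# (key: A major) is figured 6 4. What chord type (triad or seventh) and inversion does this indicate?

Intervals of 6/4 above the bass form a triad; the bass is the fifth, so this is second inversion.

triad, second inversion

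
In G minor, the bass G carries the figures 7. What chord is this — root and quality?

G minor seventh

The figures 7 indicate a seventh chord in root position.
In root position the bass is the root, so the root is G.
The chord tones are G, Bb, D, F, giving G minor seventh.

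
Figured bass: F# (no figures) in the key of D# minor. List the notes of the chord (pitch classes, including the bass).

An unfigured bass implies 5/3.
A third above F# in this key is A#.
A fifth above F# in this key is C#.
Together with the bass F#, this spells F# major in root position.

F#, A#, C#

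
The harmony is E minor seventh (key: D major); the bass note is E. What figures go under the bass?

7

E is the root of E minor seventh, so the chord is in root position.
A seventh chord in root position is figured 7/5/3, conventionally abbreviated 7.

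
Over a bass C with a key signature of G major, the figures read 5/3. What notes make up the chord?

A third above C in this key is E.
A fifth above C in this key is G.
Together with the bass C, this spells C major in root position.

C, E, G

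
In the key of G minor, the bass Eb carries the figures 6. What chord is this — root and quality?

The figures 6 indicate a triad in first inversion.
In first inversion the root lies a sixth above the bass: a sixth above Eb in G minor is C.
The chord tones are Eb, G, C, giving C minor.

C minor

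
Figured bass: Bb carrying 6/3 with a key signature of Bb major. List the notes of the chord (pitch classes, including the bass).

Bb, D, G

A third above Bb in this key is D.
A sixth above Bb in this key is G.
Together with the bass Bb, this spells G minor in first inversion.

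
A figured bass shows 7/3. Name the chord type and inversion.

7/3 is shorthand for 7/5/3.
Intervals of 7/5/3 above the bass form a seventh chord; the bass is the root, so this is root position.

seventh chord, root position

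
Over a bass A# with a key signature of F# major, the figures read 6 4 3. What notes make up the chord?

A third above A# in this key is C#.
A fourth above A# in this key is D#.
A sixth above A# in this key is F#.
Together with the bass A#, this spells D# minor seventh in second inversion.

A#, C#, D#, F#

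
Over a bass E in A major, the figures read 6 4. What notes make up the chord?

E, A, C#

A fourth above E in this key is A.
A sixth above E in this key is C#.
Together with the bass E, this spells A major in second inversion.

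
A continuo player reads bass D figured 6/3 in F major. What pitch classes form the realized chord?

D, F, Bb

A third above D in this key is F.
A sixth above D in this key is Bb.
Together with the bass D, this spells Bb major in first inversion.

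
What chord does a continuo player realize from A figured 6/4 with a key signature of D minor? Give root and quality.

The figures 6/4 indicate a triad in second inversion.
In second inversion the root lies a fourth above the bass: a fourth above A in D minor is D.
The chord tones are A, D, F, giving D minor.

D minor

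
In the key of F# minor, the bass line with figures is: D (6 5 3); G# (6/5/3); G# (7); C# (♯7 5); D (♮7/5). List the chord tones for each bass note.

D, F#, A, B | G#, B, D, E | G#, B, D, F# | C#, E, G#, B# | D, F#, A, C

D (6/5/3): D, F#, A, B.
G# (6/5/3): G#, B, D, E.
G# (7/5/3): G#, B, D, F#.
C# (#7/5/3): C#, E, G#, B#.
D (♮7/5/3): D, F#, A, C.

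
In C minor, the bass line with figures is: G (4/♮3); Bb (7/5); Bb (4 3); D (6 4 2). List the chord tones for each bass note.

G (6/4/♮3): G, B, C, Eb.
Bb (7/5/3): Bb, D, F, Ab.
Bb (6/4/3): Bb, D, Eb, G.
D (6/4/2): D, Eb, G, Bb.

G, B, C, Eb | Bb, D, F, Ab | Bb, D, Eb, G | D, Eb, G, Bb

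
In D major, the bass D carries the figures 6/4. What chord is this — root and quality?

The figures 6/4 indicate a triad in second inversion.
In second inversion the root lies a fourth above the bass: a fourth above D in D major is G.
The chord tones are D, G, B, giving G major.

G major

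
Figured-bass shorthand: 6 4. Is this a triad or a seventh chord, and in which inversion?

Intervals of 6/4 above the bass form a triad; the bass is the fifth, so this is second inversion.

triad, second inversion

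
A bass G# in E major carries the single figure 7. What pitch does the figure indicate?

F#

Counting 6 letter steps above G# lands on F; in E major, that letter is F#.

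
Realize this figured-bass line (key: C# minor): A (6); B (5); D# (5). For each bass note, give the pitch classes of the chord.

A (6/3): A, C#, F#.
B (5/3): B, D#, F#.
D# (5/3): D#, F#, A.

A, C#, F# | B, D#, F# | D#, F#, A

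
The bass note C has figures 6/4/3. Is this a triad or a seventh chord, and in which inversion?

seventh chord, second inversion

Intervals of 6/4/3 above the bass form a seventh chord; the bass is the fifth, so this is second inversion.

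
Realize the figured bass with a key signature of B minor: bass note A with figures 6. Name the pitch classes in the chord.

The written figures 6 are shorthand for 6/3: the 3 is implied.
A third above A in this key is C#.
A sixth above A in this key is F#.
Together with the bass A, this spells F# minor in first inversion.

A, C#, F#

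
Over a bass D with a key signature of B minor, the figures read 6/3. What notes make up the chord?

D, F#, B

A third above D in this key is F#.
A sixth above D in this key is B.
Together with the bass D, this spells B minor in first inversion.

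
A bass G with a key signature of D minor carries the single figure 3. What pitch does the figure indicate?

Bb

Counting 2 letter steps above G lands on B; in D minor, that letter is Bb.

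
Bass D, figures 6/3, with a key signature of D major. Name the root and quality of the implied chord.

The figures 6/3 indicate a triad in first inversion.
In first inversion the root lies a sixth above the bass: a sixth above D in D major is B.
The chord tones are D, F#, B, giving B minor.

B minor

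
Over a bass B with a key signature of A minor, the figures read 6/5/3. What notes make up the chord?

A third above B in this key is D.
A fifth above B in this key is F.
A sixth above B in this key is G.
Together with the bass B, this spells G dominant seventh in first inversion.

B, D, F, G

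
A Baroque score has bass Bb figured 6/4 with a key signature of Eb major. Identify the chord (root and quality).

The figures 6/4 indicate a triad in second inversion.
In second inversion the root lies a fourth above the bass: a fourth above Bb in Eb major is Eb.
The chord tones are Bb, Eb, G, giving Eb major.

Eb major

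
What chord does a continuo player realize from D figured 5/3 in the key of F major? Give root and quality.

The figures 5/3 indicate a triad in root position.
In root position the bass is the root, so the root is D.
The chord tones are D, F, A, giving D minor.

D minor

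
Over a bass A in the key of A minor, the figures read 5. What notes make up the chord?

A, C, E

The written figures 5 are shorthand for 5/3: the 3 is implied.
A third above A in this key is C.
A fifth above A in this key is E.
Together with the bass A, this spells A minor in root position.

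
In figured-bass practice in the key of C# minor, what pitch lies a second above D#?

Counting 1 letter step above D# lands on E; in C# minor, that letter is E.

E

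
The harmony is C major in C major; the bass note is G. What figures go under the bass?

G is the fifth of C major, so the chord is in second inversion.
A triad in second inversion is figured 6/4, conventionally abbreviated 6/4.

6/4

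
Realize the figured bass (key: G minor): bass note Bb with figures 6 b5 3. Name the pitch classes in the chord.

A third above Bb in this key is D.
A fifth above Bb in this key is F, lowered to Fb by the flat.
A sixth above Bb in this key is G.

Bb, D, Fb, G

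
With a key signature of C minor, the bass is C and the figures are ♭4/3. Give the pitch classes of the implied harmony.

C, Eb, Fb, Ab

The written figures ♭4/3 are shorthand for 6/4/3: the 6 is implied.
A third above C in this key is Eb.
A fourth above C in this key is F, lowered to Fb by the flat.
A sixth above C in this key is Ab.
Together with the bass C, this spells Fb augmented major seventh in second inversion.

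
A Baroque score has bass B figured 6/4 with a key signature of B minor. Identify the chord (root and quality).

The figures 6/4 indicate a triad in second inversion.
In second inversion the root lies a fourth above the bass: a fourth above B in B minor is E.
The chord tones are B, E, G, giving E minor.

E minor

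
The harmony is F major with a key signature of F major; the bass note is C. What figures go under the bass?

6/4

C is the fifth of F major, so the chord is in second inversion.
A triad in second inversion is figured 6/4, conventionally abbreviated 6/4.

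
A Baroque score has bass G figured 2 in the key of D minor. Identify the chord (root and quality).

A minor seventh

The figures 2 indicate a seventh chord in third inversion.
In third inversion the root lies a second above the bass: a second above G in D minor is A.
The chord tones are G, A, C, E, giving A minor seventh.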